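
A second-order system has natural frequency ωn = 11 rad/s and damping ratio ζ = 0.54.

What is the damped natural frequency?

ωd = ωn√(1 - ζ²) = 11√(1 - 0.54²) = 9.26 rad/s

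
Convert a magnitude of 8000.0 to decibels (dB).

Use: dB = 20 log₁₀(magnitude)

dB = 20 log₁₀(8000.0) = 78.1 dB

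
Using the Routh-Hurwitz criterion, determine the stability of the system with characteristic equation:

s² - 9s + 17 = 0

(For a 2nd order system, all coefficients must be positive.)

Coefficients: 1, -9, 17. b=-9 not positive, so system is unstable.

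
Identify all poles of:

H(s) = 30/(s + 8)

Pole is where denominator = 0: s + 8 = 0, so s = -8.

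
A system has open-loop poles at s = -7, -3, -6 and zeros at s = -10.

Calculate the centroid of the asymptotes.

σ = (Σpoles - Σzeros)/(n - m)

σ = (Σpoles - Σzeros)/(n - m) = (-16 - (-10))/(3 - 1) = -6/2 = -3.0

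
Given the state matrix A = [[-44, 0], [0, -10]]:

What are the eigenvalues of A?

For diagonal matrix, eigenvalues are diagonal entries: λ₁ = -44, λ₂ = -10.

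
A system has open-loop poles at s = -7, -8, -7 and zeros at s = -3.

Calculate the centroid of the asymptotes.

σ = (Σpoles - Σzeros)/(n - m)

σ = (Σpoles - Σzeros)/(n - m) = (-22 - (-3))/(3 - 1) = -19/2 = -9.5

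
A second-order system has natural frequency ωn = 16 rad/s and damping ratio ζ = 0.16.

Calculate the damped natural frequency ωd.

ωd = ωn√(1 - ζ²) = 16√(1 - 0.16²) = 15.79 rad/s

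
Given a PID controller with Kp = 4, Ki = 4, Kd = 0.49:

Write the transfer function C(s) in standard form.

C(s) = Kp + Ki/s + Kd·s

Substituting values: C(s) = 4 + 4/s + 0.49s = (0.49s² + 4s + 4)/s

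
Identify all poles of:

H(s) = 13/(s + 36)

Pole is where denominator = 0: s + 36 = 0, so s = -36.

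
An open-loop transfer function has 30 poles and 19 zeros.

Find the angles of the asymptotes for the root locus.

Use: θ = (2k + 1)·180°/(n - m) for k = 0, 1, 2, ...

n - m = 30 - 19 = 11. Angles: θk = (2k + 1)·180°/11 = 16.36°, 49.09°, 81.82°, 114.55°, 147.27°, 180°, 212.73°, 245.45°, 278.18°, 310.91°, 343.64°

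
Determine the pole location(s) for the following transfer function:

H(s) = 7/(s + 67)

Pole is where denominator = 0: s + 67 = 0, so s = -67.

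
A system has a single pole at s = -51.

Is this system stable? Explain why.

Pole at s = -51 is in the left half-plane. Stable.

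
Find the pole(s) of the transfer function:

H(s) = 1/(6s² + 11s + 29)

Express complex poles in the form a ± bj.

Discriminant = 11² - 4×6×29 = 121 - 696 = -575 < 0, so the poles are a complex conjugate pair s = (-11 ± j√575)/(2×6). Real part = -11/(2×6) = -11/12 ≈ -0.9167; imaginary part = ±√575/(2×6) ≈ 1.9983. Poles: s = -0.9167 ± 1.9983j.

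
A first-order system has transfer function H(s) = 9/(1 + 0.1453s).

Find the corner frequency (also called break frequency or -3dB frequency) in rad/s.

Corner frequency = 1/τ = 1/0.1453 = 6.882 rad/s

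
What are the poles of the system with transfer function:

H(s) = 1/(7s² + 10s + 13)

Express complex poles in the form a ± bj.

Discriminant = 10² - 4×7×13 = 100 - 364 = -264 < 0, so the poles are a complex conjugate pair s = (-10 ± j√264)/(2×7). Real part = -10/(2×7) = -10/14 ≈ -0.7143; imaginary part = ±√264/(2×7) ≈ 1.1606. Poles: s = -0.7143 ± 1.1606j.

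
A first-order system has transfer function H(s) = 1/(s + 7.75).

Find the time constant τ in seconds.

For H(s) = 1/(s + 1/τ), the pole is at -1/τ = -7.75, so τ = 1/7.75 = 0.1290 s.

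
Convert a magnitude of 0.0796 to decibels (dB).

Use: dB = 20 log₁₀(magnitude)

dB = 20 log₁₀(0.0796) = -22.0 dB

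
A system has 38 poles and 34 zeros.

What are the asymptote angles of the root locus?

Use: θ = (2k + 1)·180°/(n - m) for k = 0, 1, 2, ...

n - m = 38 - 34 = 4. Angles: θk = (2k + 1)·180°/4 = 45°, 135°, 225°, 315°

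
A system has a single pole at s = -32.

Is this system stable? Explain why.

Pole at s = -32 is in the left half-plane. Stable.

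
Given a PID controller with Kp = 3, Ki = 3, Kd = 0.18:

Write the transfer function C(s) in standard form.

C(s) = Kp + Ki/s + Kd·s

Substituting values: C(s) = 3 + 3/s + 0.18s = (0.18s² + 3s + 3)/s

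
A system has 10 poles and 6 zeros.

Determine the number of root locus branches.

Root locus has n branches where n = number of poles = 10.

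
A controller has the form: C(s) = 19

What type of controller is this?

This is a Proportional (P) controller.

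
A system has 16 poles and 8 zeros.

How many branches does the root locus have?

Root locus has n branches where n = number of poles = 16.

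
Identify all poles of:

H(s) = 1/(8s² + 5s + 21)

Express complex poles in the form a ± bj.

Discriminant = 5² - 4×8×21 = 25 - 672 = -647 < 0, so the poles are a complex conjugate pair s = (-5 ± j√647)/(2×8). Real part = -5/(2×8) = -5/16 = -0.3125; imaginary part = ±√647/(2×8) ≈ 1.5898. Poles: s = -0.3125 ± 1.5898j.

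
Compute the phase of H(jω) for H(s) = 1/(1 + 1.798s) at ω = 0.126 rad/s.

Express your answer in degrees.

Phase = -arctan(ωτ) = -arctan(0.126 × 1.798) = -12.8°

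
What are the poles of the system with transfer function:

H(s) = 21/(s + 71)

Pole is where denominator = 0: s + 71 = 0, so s = -71.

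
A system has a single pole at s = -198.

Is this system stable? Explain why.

Pole at s = -198 is in the left half-plane. Stable.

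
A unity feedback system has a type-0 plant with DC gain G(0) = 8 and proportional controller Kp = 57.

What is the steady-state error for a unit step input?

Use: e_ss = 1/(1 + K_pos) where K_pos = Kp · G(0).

K_pos = Kp · G(0) = 57 × 8 = 456. e_ss = 1/(1 + 456) = 0.0022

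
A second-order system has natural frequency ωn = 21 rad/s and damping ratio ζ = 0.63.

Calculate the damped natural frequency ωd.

ωd = ωn√(1 - ζ²) = 21√(1 - 0.63²) = 16.31 rad/s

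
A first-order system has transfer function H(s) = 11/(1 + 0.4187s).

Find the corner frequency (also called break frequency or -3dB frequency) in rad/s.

Corner frequency = 1/τ = 1/0.4187 = 2.388 rad/s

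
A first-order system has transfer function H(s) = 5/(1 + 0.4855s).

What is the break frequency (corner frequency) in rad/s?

Corner frequency = 1/τ = 1/0.4855 = 2.06 rad/s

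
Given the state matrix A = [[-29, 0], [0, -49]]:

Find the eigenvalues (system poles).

For diagonal matrix, eigenvalues are diagonal entries: λ₁ = -29, λ₂ = -49.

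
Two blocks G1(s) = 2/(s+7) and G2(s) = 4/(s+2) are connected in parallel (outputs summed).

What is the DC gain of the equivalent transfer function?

Parallel: G_eq = G1 + G2. DC gain = G1(0) + G2(0) = 2/7 + 4/2 = 0.2857 + 2 = 2.2857.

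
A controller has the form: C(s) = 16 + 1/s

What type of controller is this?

This is a Proportional-Integral (PI) controller.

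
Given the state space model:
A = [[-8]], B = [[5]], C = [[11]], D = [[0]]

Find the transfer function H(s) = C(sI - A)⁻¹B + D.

(sI - A)⁻¹ = 1/(s + 8). H(s) = 11 × 5/(s + 8) + 0 = 55/(s + 8).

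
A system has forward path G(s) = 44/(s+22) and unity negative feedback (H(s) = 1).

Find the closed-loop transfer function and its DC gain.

T(s) = G/(1+GH) = [44/(s+22)] / [1 + 44/(s+22)] = 44/(s+22+44) = 44/(s+66). DC gain = 44/66 = 0.6667.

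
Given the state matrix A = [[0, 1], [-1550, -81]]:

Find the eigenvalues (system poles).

det(A - λI) = λ² - (-81)λ + 1550 = (λ - (-31))(λ - (-50)). Eigenvalues: -31, -50.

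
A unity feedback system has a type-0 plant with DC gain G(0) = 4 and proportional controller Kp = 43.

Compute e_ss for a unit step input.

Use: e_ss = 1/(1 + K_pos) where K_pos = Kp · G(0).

K_pos = Kp · G(0) = 43 × 4 = 172. e_ss = 1/(1 + 172) = 0.0058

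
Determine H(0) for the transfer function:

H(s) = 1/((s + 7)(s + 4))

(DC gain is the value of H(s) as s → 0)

DC gain = H(0) = 1/(7 × 4) = 1/28 = 0.0357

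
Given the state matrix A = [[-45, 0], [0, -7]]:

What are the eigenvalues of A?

For diagonal matrix, eigenvalues are diagonal entries: λ₁ = -45, λ₂ = -7.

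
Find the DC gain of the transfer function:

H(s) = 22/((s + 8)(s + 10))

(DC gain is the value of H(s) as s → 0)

DC gain = H(0) = 22/(8 × 10) = 22/80 = 0.275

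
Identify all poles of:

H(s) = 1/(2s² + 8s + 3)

Discriminant = 8² - 4×2×3 = 64 - 24 = 40 > 0, so two distinct real poles. Using quadratic formula: s = (-8 ± √40)/(2×2) = (-8 ± √40)/4, with √40 ≈ 6.3246. s₁ ≈ -0.4189, s₂ ≈ -3.5811. Poles: s₁ = -0.4189, s₂ = -3.5811.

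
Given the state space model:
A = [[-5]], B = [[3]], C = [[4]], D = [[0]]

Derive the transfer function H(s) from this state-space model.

(sI - A)⁻¹ = 1/(s + 5). H(s) = 4 × 3/(s + 5) + 0 = 12/(s + 5).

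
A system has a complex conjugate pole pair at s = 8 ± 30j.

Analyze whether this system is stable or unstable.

Real part of poles is 8 (> 0, right half-plane). Unstable.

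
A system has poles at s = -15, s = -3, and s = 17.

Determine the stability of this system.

Pole(s) at s = 17 are not in the left half-plane. System is unstable.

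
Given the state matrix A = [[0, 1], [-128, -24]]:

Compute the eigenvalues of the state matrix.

det(A - λI) = λ² - (-24)λ + 128 = (λ - (-8))(λ - (-16)). Eigenvalues: -8, -16.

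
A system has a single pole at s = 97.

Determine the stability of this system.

Pole at s = 97 is in the right half-plane. Unstable.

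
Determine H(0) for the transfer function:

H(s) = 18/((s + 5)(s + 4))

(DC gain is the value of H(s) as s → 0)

DC gain = H(0) = 18/(5 × 4) = 18/20 = 0.9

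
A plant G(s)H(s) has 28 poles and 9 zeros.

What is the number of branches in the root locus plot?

Root locus has n branches where n = number of poles = 28.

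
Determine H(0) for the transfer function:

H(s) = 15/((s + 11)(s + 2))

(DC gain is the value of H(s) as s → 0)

DC gain = H(0) = 15/(11 × 2) = 15/22 = 0.6818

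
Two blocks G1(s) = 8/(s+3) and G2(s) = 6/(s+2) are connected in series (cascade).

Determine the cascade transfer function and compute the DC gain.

Series: multiply transfer functions. G_eq = 8/(s+3) × 6/(s+2) = 48/((s+3)(s+2)). DC gain = 48/(3×2) = 8.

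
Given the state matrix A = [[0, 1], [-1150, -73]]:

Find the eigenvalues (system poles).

det(A - λI) = λ² - (-73)λ + 1150 = (λ - (-23))(λ - (-50)). Eigenvalues: -23, -50.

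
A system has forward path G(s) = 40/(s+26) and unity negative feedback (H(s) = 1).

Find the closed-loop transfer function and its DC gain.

T(s) = G/(1+GH) = [40/(s+26)] / [1 + 40/(s+26)] = 40/(s+26+40) = 40/(s+66). DC gain = 40/66 = 0.6061.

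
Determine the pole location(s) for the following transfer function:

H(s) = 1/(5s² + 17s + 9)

Discriminant = 17² - 4×5×9 = 289 - 180 = 109 > 0, so two distinct real poles. Using quadratic formula: s = (-17 ± √109)/(2×5) = (-17 ± √109)/10, with √109 ≈ 10.4403. s₁ ≈ -0.6560, s₂ ≈ -2.7440. Poles: s₁ = -0.6560, s₂ = -2.7440.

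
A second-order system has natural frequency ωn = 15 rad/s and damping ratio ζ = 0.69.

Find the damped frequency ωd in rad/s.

ωd = ωn√(1 - ζ²) = 15√(1 - 0.69²) = 10.86 rad/s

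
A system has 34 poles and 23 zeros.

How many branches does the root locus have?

Root locus has n branches where n = number of poles = 34.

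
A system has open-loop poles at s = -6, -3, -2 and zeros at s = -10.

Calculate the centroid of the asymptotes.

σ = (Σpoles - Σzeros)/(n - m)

σ = (Σpoles - Σzeros)/(n - m) = (-11 - (-10))/(3 - 1) = -1/2 = -0.5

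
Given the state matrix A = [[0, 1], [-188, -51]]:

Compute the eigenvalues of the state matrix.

det(A - λI) = λ² - (-51)λ + 188 = (λ - (-4))(λ - (-47)). Eigenvalues: -4, -47.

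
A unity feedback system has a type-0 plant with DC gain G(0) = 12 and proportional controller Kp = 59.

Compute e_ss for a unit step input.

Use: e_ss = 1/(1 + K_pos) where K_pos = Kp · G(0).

K_pos = Kp · G(0) = 59 × 12 = 708. e_ss = 1/(1 + 708) = 0.0014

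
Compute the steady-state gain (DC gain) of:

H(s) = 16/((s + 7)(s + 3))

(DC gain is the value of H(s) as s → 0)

DC gain = H(0) = 16/(7 × 3) = 16/21 = 0.7619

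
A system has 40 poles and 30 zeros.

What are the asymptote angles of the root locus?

n - m = 40 - 30 = 10. Angles: θk = (2k + 1)·180°/10 = 18°, 54°, 90°, 126°, 162°, 198°, 234°, 270°, 306°, 342°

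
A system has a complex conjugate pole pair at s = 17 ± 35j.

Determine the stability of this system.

Real part of poles is 17 (> 0, right half-plane). Unstable.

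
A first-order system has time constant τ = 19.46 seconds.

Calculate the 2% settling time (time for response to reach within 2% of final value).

For first-order system, 2% settling time ≈ 4τ = 4 × 19.46 = 77.84 s.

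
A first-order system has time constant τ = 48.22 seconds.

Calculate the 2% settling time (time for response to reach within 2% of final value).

For first-order system, 2% settling time ≈ 4τ = 4 × 48.22 = 192.88 s.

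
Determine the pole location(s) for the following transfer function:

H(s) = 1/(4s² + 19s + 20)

Discriminant = 19² - 4×4×20 = 361 - 320 = 41 > 0, so two distinct real poles. Using quadratic formula: s = (-19 ± √41)/(2×4) = (-19 ± √41)/8, with √41 ≈ 6.4031. s₁ ≈ -1.5746, s₂ ≈ -3.1754. Poles: s₁ = -1.5746, s₂ = -3.1754.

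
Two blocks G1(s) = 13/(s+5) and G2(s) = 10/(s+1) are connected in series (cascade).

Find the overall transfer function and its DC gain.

Series: multiply transfer functions. G_eq = 13/(s+5) × 10/(s+1) = 130/((s+5)(s+1)). DC gain = 130/(5×1) = 26.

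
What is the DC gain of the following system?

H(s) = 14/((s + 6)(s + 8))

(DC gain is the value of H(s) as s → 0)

DC gain = H(0) = 14/(6 × 8) = 14/48 = 0.2917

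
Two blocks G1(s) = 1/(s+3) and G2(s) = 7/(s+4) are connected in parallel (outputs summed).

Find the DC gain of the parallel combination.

Parallel: G_eq = G1 + G2. DC gain = G1(0) + G2(0) = 1/3 + 7/4 = 0.3333 + 1.75 = 2.0833.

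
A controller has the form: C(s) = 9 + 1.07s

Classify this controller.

This is a Proportional-Derivative (PD) controller.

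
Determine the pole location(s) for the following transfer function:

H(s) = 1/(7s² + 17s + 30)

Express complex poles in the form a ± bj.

Discriminant = 17² - 4×7×30 = 289 - 840 = -551 < 0, so the poles are a complex conjugate pair s = (-17 ± j√551)/(2×7). Real part = -17/(2×7) = -17/14 ≈ -1.2143; imaginary part = ±√551/(2×7) ≈ 1.6767. Poles: s = -1.2143 ± 1.6767j.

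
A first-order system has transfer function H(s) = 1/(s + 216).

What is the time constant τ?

For H(s) = 1/(s + 1/τ), the pole is at -1/τ = -216, so τ = 1/216 = 0.0046 s.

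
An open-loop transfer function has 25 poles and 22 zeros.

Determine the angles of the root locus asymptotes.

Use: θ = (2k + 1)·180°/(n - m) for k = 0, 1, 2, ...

n - m = 25 - 22 = 3. Angles: θk = (2k + 1)·180°/3 = 60°, 180°, 300°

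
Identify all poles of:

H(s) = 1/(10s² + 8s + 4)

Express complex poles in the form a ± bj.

Discriminant = 8² - 4×10×4 = 64 - 160 = -96 < 0, so the poles are a complex conjugate pair s = (-8 ± j√96)/(2×10). Real part = -8/(2×10) = -8/20 = -0.4; imaginary part = ±√96/(2×10) ≈ 0.4899. Poles: s = -0.4 ± 0.4899j.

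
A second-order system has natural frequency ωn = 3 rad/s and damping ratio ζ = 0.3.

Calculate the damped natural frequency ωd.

ωd = ωn√(1 - ζ²) = 3√(1 - 0.3²) = 2.86 rad/s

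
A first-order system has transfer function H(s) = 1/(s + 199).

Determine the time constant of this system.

For H(s) = 1/(s + 1/τ), the pole is at -1/τ = -199, so τ = 1/199 = 0.0050 s.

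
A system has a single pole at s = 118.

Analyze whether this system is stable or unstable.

Pole at s = 118 is in the right half-plane. Unstable.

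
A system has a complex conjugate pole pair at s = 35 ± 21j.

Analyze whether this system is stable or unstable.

Real part of poles is 35 (> 0, right half-plane). Unstable.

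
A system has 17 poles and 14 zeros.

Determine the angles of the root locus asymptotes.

n - m = 17 - 14 = 3. Angles: θk = (2k + 1)·180°/3 = 60°, 180°, 300°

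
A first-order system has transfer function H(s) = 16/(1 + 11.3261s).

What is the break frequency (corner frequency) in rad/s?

Corner frequency = 1/τ = 1/11.3261 = 0.088 rad/s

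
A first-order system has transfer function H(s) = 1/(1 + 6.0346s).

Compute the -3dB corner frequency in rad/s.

Corner frequency = 1/τ = 1/6.0346 = 0.166 rad/s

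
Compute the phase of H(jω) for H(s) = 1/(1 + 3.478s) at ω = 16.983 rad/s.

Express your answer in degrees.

Phase = -arctan(ωτ) = -arctan(16.983 × 3.478) = -89.0°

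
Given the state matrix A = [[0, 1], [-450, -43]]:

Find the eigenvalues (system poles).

det(A - λI) = λ² - (-43)λ + 450 = (λ - (-18))(λ - (-25)). Eigenvalues: -18, -25.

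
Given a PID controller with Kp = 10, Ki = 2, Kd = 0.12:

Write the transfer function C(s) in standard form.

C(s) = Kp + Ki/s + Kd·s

Substituting values: C(s) = 10 + 2/s + 0.12s = (0.12s² + 10s + 2)/s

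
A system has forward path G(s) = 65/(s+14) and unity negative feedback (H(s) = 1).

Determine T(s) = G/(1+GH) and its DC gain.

T(s) = G/(1+GH) = [65/(s+14)] / [1 + 65/(s+14)] = 65/(s+14+65) = 65/(s+79). DC gain = 65/79 = 0.8228.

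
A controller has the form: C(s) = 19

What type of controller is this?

This is a Proportional (P) controller.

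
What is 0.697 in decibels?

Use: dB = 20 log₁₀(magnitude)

dB = 20 log₁₀(0.697) = -3.1 dB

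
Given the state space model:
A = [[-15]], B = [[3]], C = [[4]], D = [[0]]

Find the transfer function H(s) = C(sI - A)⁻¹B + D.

(sI - A)⁻¹ = 1/(s + 15). H(s) = 4 × 3/(s + 15) + 0 = 12/(s + 15).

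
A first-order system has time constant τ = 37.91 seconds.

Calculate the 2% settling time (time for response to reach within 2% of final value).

For first-order system, 2% settling time ≈ 4τ = 4 × 37.91 = 151.64 s.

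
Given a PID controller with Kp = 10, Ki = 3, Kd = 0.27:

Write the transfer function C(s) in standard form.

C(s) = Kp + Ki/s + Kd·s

Substituting values: C(s) = 10 + 3/s + 0.27s = (0.27s² + 10s + 3)/s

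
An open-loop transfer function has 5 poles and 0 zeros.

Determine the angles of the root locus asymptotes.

n - m = 5 - 0 = 5. Angles: θk = (2k + 1)·180°/5 = 36°, 108°, 180°, 252°, 324°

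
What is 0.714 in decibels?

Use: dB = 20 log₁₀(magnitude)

dB = 20 log₁₀(0.714) = -2.9 dB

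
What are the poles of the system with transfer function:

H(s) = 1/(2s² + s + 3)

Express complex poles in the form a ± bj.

Discriminant = 1² - 4×2×3 = 1 - 24 = -23 < 0, so the poles are a complex conjugate pair s = (-1 ± j√23)/(2×2). Real part = -1/(2×2) = -1/4 = -0.25; imaginary part = ±√23/(2×2) ≈ 1.1990. Poles: s = -0.25 ± 1.1990j.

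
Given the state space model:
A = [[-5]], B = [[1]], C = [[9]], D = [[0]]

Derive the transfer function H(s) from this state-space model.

(sI - A)⁻¹ = 1/(s + 5). H(s) = 9 × 1/(s + 5) + 0 = 9/(s + 5).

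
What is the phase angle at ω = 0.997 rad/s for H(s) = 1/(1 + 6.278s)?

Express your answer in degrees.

Phase = -arctan(ωτ) = -arctan(0.997 × 6.278) = -80.9°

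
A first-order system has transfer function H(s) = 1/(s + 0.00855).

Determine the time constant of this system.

For H(s) = 1/(s + 1/τ), the pole is at -1/τ = -0.00855, so τ = 1/0.00855 = 117 s.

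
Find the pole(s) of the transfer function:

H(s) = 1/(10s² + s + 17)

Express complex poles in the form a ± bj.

Discriminant = 1² - 4×10×17 = 1 - 680 = -679 < 0, so the poles are a complex conjugate pair s = (-1 ± j√679)/(2×10). Real part = -1/(2×10) = -1/20 = -0.05; imaginary part = ±√679/(2×10) ≈ 1.3029. Poles: s = -0.05 ± 1.3029j.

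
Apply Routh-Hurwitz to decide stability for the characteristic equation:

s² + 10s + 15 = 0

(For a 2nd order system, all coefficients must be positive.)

Coefficients: 1, 10, 15. All positive, so system is stable.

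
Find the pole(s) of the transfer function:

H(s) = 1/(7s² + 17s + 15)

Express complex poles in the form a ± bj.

Discriminant = 17² - 4×7×15 = 289 - 420 = -131 < 0, so the poles are a complex conjugate pair s = (-17 ± j√131)/(2×7). Real part = -17/(2×7) = -17/14 ≈ -1.2143; imaginary part = ±√131/(2×7) ≈ 0.8175. Poles: s = -1.2143 ± 0.8175j.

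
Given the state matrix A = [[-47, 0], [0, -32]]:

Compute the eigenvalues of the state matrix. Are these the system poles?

For diagonal matrix, eigenvalues are diagonal entries: λ₁ = -47, λ₂ = -32. Eigenvalues of A = system poles.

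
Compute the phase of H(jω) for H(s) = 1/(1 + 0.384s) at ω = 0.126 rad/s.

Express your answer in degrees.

Phase = -arctan(ωτ) = -arctan(0.126 × 0.384) = -2.8°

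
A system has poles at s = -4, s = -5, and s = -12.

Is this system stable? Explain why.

All poles are in the left half-plane. System is stable.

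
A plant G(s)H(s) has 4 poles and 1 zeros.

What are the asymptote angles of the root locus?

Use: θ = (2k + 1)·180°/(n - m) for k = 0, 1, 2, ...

n - m = 4 - 1 = 3. Angles: θk = (2k + 1)·180°/3 = 60°, 180°, 300°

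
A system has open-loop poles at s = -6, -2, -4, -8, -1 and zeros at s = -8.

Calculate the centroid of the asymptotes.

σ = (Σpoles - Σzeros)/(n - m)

σ = (Σpoles - Σzeros)/(n - m) = (-21 - (-8))/(5 - 1) = -13/4 = -3.25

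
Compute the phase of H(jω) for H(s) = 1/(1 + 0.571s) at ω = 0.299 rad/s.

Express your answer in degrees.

Phase = -arctan(ωτ) = -arctan(0.299 × 0.571) = -9.7°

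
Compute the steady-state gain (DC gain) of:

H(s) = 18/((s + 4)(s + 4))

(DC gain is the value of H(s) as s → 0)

DC gain = H(0) = 18/(4 × 4) = 18/16 = 1.125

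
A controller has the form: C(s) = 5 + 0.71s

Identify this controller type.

This is a Proportional-Derivative (PD) controller.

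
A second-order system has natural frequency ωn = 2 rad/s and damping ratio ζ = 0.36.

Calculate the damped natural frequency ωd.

ωd = ωn√(1 - ζ²) = 2√(1 - 0.36²) = 1.87 rad/s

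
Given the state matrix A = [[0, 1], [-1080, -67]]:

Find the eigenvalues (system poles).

det(A - λI) = λ² - (-67)λ + 1080 = (λ - (-27))(λ - (-40)). Eigenvalues: -27, -40.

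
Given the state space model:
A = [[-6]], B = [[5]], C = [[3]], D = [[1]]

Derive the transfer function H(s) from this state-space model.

(sI - A)⁻¹ = 1/(s + 6). H(s) = 3×5/(s + 6) + 1 = (s + 21)/(s + 6).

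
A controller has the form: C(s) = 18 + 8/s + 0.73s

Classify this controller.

This is a Proportional-Integral-Derivative (PID) controller.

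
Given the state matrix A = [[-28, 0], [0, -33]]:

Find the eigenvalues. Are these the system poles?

For diagonal matrix, eigenvalues are diagonal entries: λ₁ = -28, λ₂ = -33. Eigenvalues of A = system poles.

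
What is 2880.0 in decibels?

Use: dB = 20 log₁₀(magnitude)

dB = 20 log₁₀(2880.0) = 69.2 dB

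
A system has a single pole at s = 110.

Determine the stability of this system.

Pole at s = 110 is in the right half-plane. Unstable.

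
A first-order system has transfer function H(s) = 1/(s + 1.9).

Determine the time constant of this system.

For H(s) = 1/(s + 1/τ), the pole is at -1/τ = -1.9, so τ = 1/1.9 = 0.5263 s.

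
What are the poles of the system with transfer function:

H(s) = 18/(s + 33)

Pole is where denominator = 0: s + 33 = 0, so s = -33.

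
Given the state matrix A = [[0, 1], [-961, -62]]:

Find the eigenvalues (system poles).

det(A - λI) = λ² - (-62)λ + 961 = (λ - (-31))(λ - (-31)). Eigenvalues: -31, -31.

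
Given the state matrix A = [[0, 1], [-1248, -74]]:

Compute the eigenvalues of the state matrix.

det(A - λI) = λ² - (-74)λ + 1248 = (λ - (-48))(λ - (-26)). Eigenvalues: -48, -26.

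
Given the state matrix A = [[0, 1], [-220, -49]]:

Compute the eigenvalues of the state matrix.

det(A - λI) = λ² - (-49)λ + 220 = (λ - (-5))(λ - (-44)). Eigenvalues: -5, -44.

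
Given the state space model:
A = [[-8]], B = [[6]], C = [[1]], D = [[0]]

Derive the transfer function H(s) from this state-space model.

(sI - A)⁻¹ = 1/(s + 8). H(s) = 1 × 6/(s + 8) + 0 = 6/(s + 8).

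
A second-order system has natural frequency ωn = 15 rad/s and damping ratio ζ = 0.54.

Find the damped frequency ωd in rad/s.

ωd = ωn√(1 - ζ²) = 15√(1 - 0.54²) = 12.62 rad/s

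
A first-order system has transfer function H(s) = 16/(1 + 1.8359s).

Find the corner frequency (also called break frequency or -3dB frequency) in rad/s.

Corner frequency = 1/τ = 1/1.8359 = 0.545 rad/s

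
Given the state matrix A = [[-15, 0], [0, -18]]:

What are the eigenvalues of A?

For diagonal matrix, eigenvalues are diagonal entries: λ₁ = -15, λ₂ = -18.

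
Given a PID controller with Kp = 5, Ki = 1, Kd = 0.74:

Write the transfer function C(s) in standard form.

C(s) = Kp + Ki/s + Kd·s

Substituting values: C(s) = 5 + 1/s + 0.74s = (0.74s² + 5s + 1)/s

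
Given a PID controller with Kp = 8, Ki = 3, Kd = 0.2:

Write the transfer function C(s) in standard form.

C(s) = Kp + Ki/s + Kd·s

Substituting values: C(s) = 8 + 3/s + 0.2s = (0.2s² + 8s + 3)/s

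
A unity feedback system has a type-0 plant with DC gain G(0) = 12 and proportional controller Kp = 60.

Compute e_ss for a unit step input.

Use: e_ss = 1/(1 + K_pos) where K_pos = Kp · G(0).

K_pos = Kp · G(0) = 60 × 12 = 720. e_ss = 1/(1 + 720) = 0.0014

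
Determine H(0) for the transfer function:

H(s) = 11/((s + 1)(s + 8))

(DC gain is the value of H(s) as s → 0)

DC gain = H(0) = 11/(1 × 8) = 11/8 = 1.375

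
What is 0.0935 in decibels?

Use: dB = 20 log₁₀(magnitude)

dB = 20 log₁₀(0.0935) = -20.6 dB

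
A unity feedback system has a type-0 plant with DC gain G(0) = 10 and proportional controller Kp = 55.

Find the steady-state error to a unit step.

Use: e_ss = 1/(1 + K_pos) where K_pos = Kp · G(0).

K_pos = Kp · G(0) = 55 × 10 = 550. e_ss = 1/(1 + 550) = 0.0018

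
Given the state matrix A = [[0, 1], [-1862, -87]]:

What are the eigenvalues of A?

det(A - λI) = λ² - (-87)λ + 1862 = (λ - (-49))(λ - (-38)). Eigenvalues: -49, -38.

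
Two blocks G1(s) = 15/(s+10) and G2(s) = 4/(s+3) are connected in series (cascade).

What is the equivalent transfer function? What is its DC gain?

Series: multiply transfer functions. G_eq = 15/(s+10) × 4/(s+3) = 60/((s+10)(s+3)). DC gain = 60/(10×3) = 2.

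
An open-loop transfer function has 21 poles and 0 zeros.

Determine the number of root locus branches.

Root locus has n branches where n = number of poles = 21.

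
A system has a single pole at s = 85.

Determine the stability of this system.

Pole at s = 85 is in the right half-plane. Unstable.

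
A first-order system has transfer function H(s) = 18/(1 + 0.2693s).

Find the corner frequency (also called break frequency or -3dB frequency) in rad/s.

Corner frequency = 1/τ = 1/0.2693 = 3.713 rad/s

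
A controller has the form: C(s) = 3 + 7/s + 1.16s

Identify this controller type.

This is a Proportional-Integral-Derivative (PID) controller.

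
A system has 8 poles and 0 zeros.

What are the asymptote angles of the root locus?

n - m = 8 - 0 = 8. Angles: θk = (2k + 1)·180°/8 = 22.5°, 67.5°, 112.5°, 157.5°, 202.5°, 247.5°, 292.5°, 337.5°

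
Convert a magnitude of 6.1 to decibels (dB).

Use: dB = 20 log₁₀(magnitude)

dB = 20 log₁₀(6.1) = 15.7 dB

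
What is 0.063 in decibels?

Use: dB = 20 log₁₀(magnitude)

dB = 20 log₁₀(0.063) = -24.0 dB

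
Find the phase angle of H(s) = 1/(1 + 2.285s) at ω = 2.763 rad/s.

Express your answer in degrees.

Phase = -arctan(ωτ) = -arctan(2.763 × 2.285) = -81.0°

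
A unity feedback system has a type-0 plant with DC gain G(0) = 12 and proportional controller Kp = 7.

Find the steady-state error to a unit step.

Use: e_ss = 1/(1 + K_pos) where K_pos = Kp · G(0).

K_pos = Kp · G(0) = 7 × 12 = 84. e_ss = 1/(1 + 84) = 0.0118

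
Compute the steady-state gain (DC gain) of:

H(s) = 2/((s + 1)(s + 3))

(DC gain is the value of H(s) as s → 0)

DC gain = H(0) = 2/(1 × 3) = 2/3 = 0.6667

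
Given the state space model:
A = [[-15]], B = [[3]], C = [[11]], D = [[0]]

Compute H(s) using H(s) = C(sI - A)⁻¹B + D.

(sI - A)⁻¹ = 1/(s + 15). H(s) = 11 × 3/(s + 15) + 0 = 33/(s + 15).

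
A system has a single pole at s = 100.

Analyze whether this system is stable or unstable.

Pole at s = 100 is in the right half-plane. Unstable.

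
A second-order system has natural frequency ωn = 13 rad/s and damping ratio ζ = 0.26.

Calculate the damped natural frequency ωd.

ωd = ωn√(1 - ζ²) = 13√(1 - 0.26²) = 12.55 rad/s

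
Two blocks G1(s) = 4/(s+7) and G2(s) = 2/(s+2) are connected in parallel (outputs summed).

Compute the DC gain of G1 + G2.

Parallel: G_eq = G1 + G2. DC gain = G1(0) + G2(0) = 4/7 + 2/2 = 0.5714 + 1 = 1.5714.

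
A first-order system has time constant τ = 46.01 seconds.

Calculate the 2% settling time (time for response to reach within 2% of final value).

For first-order system, 2% settling time ≈ 4τ = 4 × 46.01 = 184.04 s.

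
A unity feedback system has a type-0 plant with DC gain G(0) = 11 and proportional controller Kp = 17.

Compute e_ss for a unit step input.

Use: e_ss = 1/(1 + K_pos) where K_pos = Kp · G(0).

K_pos = Kp · G(0) = 17 × 11 = 187. e_ss = 1/(1 + 187) = 0.0053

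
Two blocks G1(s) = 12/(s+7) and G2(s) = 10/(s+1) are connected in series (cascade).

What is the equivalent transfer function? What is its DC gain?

Series: multiply transfer functions. G_eq = 12/(s+7) × 10/(s+1) = 120/((s+7)(s+1)). DC gain = 120/(7×1) = 17.1429.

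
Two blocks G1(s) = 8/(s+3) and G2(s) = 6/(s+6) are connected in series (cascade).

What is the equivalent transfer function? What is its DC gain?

Series: multiply transfer functions. G_eq = 8/(s+3) × 6/(s+6) = 48/((s+3)(s+6)). DC gain = 48/(3×6) = 2.6667.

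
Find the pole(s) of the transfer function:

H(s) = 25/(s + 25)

Pole is where denominator = 0: s + 25 = 0, so s = -25.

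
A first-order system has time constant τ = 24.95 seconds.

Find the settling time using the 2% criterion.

For first-order system, 2% settling time ≈ 4τ = 4 × 24.95 = 99.8 s.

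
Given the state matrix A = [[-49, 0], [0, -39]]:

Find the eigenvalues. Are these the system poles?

For diagonal matrix, eigenvalues are diagonal entries: λ₁ = -49, λ₂ = -39. Eigenvalues of A = system poles.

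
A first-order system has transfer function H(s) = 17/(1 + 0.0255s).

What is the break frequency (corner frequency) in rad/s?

Corner frequency = 1/τ = 1/0.0255 = 39.216 rad/s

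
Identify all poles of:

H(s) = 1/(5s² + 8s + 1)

Discriminant = 8² - 4×5×1 = 64 - 20 = 44 > 0, so two distinct real poles. Using quadratic formula: s = (-8 ± √44)/(2×5) = (-8 ± √44)/10, with √44 ≈ 6.6332. s₁ ≈ -0.1367, s₂ ≈ -1.4633. Poles: s₁ = -0.1367, s₂ = -1.4633.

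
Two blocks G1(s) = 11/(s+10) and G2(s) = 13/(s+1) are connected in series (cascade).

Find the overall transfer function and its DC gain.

Series: multiply transfer functions. G_eq = 11/(s+10) × 13/(s+1) = 143/((s+10)(s+1)). DC gain = 143/(10×1) = 14.3.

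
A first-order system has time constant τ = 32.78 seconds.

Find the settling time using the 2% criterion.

For first-order system, 2% settling time ≈ 4τ = 4 × 32.78 = 131.12 s.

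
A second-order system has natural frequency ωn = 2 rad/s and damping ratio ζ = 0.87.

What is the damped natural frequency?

ωd = ωn√(1 - ζ²) = 2√(1 - 0.87²) = 0.99 rad/s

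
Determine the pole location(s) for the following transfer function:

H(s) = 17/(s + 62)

Pole is where denominator = 0: s + 62 = 0, so s = -62.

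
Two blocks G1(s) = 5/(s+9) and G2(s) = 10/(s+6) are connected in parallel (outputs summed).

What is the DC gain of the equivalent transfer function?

Parallel: G_eq = G1 + G2. DC gain = G1(0) + G2(0) = 5/9 + 10/6 = 0.5556 + 1.6667 = 2.2222.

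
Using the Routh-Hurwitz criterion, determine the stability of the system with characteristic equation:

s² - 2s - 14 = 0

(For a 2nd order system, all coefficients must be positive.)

Coefficients: 1, -2, -14. b=-2, c=-14 not positive, so system is unstable.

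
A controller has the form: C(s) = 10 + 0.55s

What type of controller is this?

This is a Proportional-Derivative (PD) controller.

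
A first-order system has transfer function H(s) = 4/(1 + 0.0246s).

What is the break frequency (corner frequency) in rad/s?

Corner frequency = 1/τ = 1/0.0246 = 40.65 rad/s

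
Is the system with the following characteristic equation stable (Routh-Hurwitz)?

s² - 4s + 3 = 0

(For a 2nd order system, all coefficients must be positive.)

Coefficients: 1, -4, 3. b=-4 not positive, so system is unstable.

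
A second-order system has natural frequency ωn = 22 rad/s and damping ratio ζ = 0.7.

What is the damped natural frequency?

ωd = ωn√(1 - ζ²) = 22√(1 - 0.7²) = 15.71 rad/s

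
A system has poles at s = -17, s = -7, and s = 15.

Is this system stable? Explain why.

Pole(s) at s = 15 are not in the left half-plane. System is unstable.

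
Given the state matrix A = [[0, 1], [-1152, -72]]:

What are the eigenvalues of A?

det(A - λI) = λ² - (-72)λ + 1152 = (λ - (-48))(λ - (-24)). Eigenvalues: -48, -24.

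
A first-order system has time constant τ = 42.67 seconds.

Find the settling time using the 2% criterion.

For first-order system, 2% settling time ≈ 4τ = 4 × 42.67 = 170.68 s.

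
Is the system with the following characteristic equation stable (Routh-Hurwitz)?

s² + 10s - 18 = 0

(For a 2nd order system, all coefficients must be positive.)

Coefficients: 1, 10, -18. c=-18 not positive, so system is unstable.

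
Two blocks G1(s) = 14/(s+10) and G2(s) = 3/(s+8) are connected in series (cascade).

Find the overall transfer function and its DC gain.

Series: multiply transfer functions. G_eq = 14/(s+10) × 3/(s+8) = 42/((s+10)(s+8)). DC gain = 42/(10×8) = 0.525.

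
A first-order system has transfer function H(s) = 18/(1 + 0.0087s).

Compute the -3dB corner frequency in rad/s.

Corner frequency = 1/τ = 1/0.0087 = 114.943 rad/s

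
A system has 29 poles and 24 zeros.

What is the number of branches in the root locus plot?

Root locus has n branches where n = number of poles = 29.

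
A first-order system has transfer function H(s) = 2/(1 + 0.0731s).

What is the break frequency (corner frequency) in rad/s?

Corner frequency = 1/τ = 1/0.0731 = 13.68 rad/s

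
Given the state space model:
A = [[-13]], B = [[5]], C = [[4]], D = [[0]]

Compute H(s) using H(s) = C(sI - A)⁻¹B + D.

(sI - A)⁻¹ = 1/(s + 13). H(s) = 4 × 5/(s + 13) + 0 = 20/(s + 13).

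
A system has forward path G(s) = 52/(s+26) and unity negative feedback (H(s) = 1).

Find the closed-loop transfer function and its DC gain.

T(s) = G/(1+GH) = [52/(s+26)] / [1 + 52/(s+26)] = 52/(s+26+52) = 52/(s+78). DC gain = 52/78 = 0.6667.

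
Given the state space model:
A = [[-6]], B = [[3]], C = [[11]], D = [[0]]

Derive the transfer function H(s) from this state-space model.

(sI - A)⁻¹ = 1/(s + 6). H(s) = 11 × 3/(s + 6) + 0 = 33/(s + 6).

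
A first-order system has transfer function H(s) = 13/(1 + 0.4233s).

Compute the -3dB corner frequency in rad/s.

Corner frequency = 1/τ = 1/0.4233 = 2.362 rad/s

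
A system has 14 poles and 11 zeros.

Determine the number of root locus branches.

Root locus has n branches where n = number of poles = 14.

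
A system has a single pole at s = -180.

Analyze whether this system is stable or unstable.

Pole at s = -180 is in the left half-plane. Stable.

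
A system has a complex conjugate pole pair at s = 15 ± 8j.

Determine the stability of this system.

Real part of poles is 15 (> 0, right half-plane). Unstable.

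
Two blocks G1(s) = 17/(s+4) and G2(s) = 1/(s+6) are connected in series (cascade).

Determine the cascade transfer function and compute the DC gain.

Series: multiply transfer functions. G_eq = 17/(s+4) × 1/(s+6) = 17/((s+4)(s+6)). DC gain = 17/(4×6) = 0.7083.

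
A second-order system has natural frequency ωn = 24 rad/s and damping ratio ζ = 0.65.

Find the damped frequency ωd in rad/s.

ωd = ωn√(1 - ζ²) = 24√(1 - 0.65²) = 18.24 rad/s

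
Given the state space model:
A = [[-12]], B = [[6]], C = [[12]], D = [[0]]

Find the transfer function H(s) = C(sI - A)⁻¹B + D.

(sI - A)⁻¹ = 1/(s + 12). H(s) = 12 × 6/(s + 12) + 0 = 72/(s + 12).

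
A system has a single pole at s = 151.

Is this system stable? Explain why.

Pole at s = 151 is in the right half-plane. Unstable.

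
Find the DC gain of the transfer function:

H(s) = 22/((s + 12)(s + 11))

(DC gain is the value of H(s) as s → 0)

DC gain = H(0) = 22/(12 × 11) = 22/132 = 0.1667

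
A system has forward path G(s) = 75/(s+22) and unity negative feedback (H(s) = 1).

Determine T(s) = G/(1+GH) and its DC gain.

T(s) = G/(1+GH) = [75/(s+22)] / [1 + 75/(s+22)] = 75/(s+22+75) = 75/(s+97). DC gain = 75/97 = 0.7732.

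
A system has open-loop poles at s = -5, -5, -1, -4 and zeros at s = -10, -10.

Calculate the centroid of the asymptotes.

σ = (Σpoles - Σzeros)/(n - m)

σ = (Σpoles - Σzeros)/(n - m) = (-15 - (-20))/(4 - 2) = 5/2 = 2.5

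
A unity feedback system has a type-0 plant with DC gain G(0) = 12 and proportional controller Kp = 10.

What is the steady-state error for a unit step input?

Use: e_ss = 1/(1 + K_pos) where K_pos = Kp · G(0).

K_pos = Kp · G(0) = 10 × 12 = 120. e_ss = 1/(1 + 120) = 0.0083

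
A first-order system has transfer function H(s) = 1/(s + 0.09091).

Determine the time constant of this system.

For H(s) = 1/(s + 1/τ), the pole is at -1/τ = -0.09091, so τ = 1/0.09091 = 11 s.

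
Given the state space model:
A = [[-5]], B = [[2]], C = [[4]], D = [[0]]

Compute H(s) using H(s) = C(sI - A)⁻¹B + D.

(sI - A)⁻¹ = 1/(s + 5). H(s) = 4 × 2/(s + 5) + 0 = 8/(s + 5).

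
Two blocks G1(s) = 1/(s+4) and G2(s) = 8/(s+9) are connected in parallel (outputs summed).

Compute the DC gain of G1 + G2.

Parallel: G_eq = G1 + G2. DC gain = G1(0) + G2(0) = 1/4 + 8/9 = 0.25 + 0.8889 = 1.1389.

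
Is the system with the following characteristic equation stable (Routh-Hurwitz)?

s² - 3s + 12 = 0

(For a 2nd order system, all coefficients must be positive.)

Coefficients: 1, -3, 12. b=-3 not positive, so system is unstable.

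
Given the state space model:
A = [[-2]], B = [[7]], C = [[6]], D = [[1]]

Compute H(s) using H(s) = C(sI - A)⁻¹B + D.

(sI - A)⁻¹ = 1/(s + 2). H(s) = 6×7/(s + 2) + 1 = (s + 44)/(s + 2).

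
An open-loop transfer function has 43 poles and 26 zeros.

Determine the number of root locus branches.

Root locus has n branches where n = number of poles = 43.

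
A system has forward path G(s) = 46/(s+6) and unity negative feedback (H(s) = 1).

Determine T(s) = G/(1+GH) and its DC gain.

T(s) = G/(1+GH) = [46/(s+6)] / [1 + 46/(s+6)] = 46/(s+6+46) = 46/(s+52). DC gain = 46/52 = 0.8846.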